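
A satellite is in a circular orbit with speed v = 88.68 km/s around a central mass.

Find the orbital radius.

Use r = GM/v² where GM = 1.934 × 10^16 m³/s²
v = 88.68 km/s = 88680 m/s
GM = 1.934 × 10^16 m³/s²
v² = 7.86414 × 10^9 m²/s²
r = GM/v² = (1.934 × 10^16) / (7.86414 × 10^9) = 2.45926 × 10^6 m ≈ 2.459 Mm

Final answer: 2.459 Mm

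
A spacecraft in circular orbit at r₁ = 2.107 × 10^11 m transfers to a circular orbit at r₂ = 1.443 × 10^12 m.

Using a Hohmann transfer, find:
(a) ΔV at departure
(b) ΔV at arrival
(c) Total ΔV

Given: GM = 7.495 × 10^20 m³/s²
r₁ = 2.107 × 10^11 m
r₂ = 1.443 × 10^12 m
GM = 7.495 × 10^20 m³/s²
Transfer ellipse: a_t = (r₁ + r₂)/2 = 8.2685 × 10^11 m
Circular speed at r₁: v₁ = √(GM/r₁) = 59642.2 m/s
Transfer speed at r₁ (periapsis): v₁ₜ = √(GM(2/r₁ − 1/a_t)) = 78790.4 m/s
(a) ΔV₁ = v₁ₜ − v₁ = 19148.2 m/s ≈ 19.15 km/s
Circular speed at r₂: v₂ = √(GM/r₂) = 22790.4 m/s
Transfer speed at r₂ (apoapsis): v₂ₜ = √(GM(2/r₂ − 1/a_t)) = 11504.6 m/s
(b) ΔV₂ = v₂ − v₂ₜ = 11285.8 m/s ≈ 11.29 km/s
(c) ΔV_total = ΔV₁ + ΔV₂ = 30434.1 m/s ≈ 30.43 km/s

Final answer:
(a) ΔV₁ = 19.15 km/s
(b) ΔV₂ = 11.29 km/s
(c) ΔV_total = 30.43 km/s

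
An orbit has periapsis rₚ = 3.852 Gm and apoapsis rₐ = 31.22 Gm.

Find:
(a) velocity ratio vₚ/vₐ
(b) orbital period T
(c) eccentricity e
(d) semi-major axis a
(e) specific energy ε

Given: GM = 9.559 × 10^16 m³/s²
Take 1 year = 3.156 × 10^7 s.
rₚ = 3.852 Gm = 3.852 × 10^9 m
rₐ = 31.22 Gm = 3.122 × 10^10 m
GM = 9.559 × 10^16 m³/s²
a = (rₚ + rₐ)/2 = 1.7536 × 10^10 m
e = (rₐ − rₚ)/(rₐ + rₚ) = (2.7368 × 10^10) / (3.5072 × 10^10) = 0.780338
(a) vₚ/vₐ = rₐ/rₚ (angular momentum) = (3.122 × 10^10) / (3.852 × 10^9) = 8.10488 ≈ 8.105
(b) a³ = 5.39252 × 10^30 m³;  T = 2π √(a³/GM) = 2π × 7.51086 × 10^6 s = 4.71921 × 10^7 s ≈ 1.495 years
(c) e = 0.780338 ≈ 0.7803
(d) a = 1.7536 × 10^10 m ≈ 17.54 Gm
(e) 2a = 3.5072 × 10^10 m;  ε = −GM/(2a) = -2.72554 × 10^6 J/kg ≈ -2.726 MJ/kg

Final answer:
(a) velocity ratio vₚ/vₐ = 8.105
(b) orbital period T = 1.495 years
(c) eccentricity e = 0.7803
(d) semi-major axis a = 17.54 Gm
(e) specific energy ε = -2.726 MJ/kg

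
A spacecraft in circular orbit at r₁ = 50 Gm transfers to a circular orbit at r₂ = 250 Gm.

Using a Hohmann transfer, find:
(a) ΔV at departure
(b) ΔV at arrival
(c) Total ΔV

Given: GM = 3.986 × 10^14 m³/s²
r₁ = 50 Gm = 5 × 10^10 m
r₂ = 250 Gm = 2.5 × 10^11 m
GM = 3.986 × 10^14 m³/s²
Transfer ellipse: a_t = (r₁ + r₂)/2 = 1.5 × 10^11 m
Circular speed at r₁: v₁ = √(GM/r₁) = 89.2861 m/s
Transfer speed at r₁ (periapsis): v₁ₜ = √(GM(2/r₁ − 1/a_t)) = 115.268 m/s
(a) ΔV₁ = v₁ₜ − v₁ = 25.9817 m/s ≈ 25.98 m/s
Circular speed at r₂: v₂ = √(GM/r₂) = 39.9299 m/s
Transfer speed at r₂ (apoapsis): v₂ₜ = √(GM(2/r₂ − 1/a_t)) = 23.0536 m/s
(b) ΔV₂ = v₂ − v₂ₜ = 16.8764 m/s ≈ 16.88 m/s
(c) ΔV_total = ΔV₁ + ΔV₂ = 42.8581 m/s ≈ 42.86 m/s

Final answer:
(a) ΔV₁ = 25.98 m/s
(b) ΔV₂ = 16.88 m/s
(c) ΔV_total = 42.86 m/s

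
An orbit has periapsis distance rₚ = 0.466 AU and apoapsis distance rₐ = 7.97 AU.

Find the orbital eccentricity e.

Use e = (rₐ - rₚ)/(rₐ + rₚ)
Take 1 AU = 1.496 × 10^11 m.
rₚ = 0.466 AU = 6.97136 × 10^10 m
rₐ = 7.97 AU = 1.19231 × 10^12 m
rₐ − rₚ = 1.1226 × 10^12 m
rₐ + rₚ = 1.26203 × 10^12 m
e = (rₐ − rₚ)/(rₐ + rₚ) = 0.889521

Final answer: e = 0.8895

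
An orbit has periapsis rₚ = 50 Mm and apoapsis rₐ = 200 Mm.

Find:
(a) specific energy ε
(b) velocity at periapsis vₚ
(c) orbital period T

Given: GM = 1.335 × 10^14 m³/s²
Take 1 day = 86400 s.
rₚ = 50 Mm = 5 × 10^7 m
rₐ = 200 Mm = 2 × 10^8 m
GM = 1.335 × 10^14 m³/s²
a = (rₚ + rₐ)/2 = 1.25 × 10^8 m
e = (rₐ − rₚ)/(rₐ + rₚ) = (1.5 × 10^8) / (2.5 × 10^8) = 0.6
(a) 2a = 2.5 × 10^8 m;  ε = −GM/(2a) = -534000 J/kg ≈ -534 kJ/kg
(b) vₚ² = GM (2/rₚ − 1/a) = 1.335 × 10^14 × (4 × 10^-8 − 8 × 10^-9) = 4.272 × 10^6 m²/s²;  vₚ = 2066.88 m/s ≈ 2.067 km/s
(c) a³ = 1.95313 × 10^24 m³;  T = 2π √(a³/GM) = 2π × 120955 s = 759984 s ≈ 8.796 days

Final answer:
(a) specific energy ε = -534 kJ/kg
(b) velocity at periapsis vₚ = 2.067 km/s
(c) orbital period T = 8.796 days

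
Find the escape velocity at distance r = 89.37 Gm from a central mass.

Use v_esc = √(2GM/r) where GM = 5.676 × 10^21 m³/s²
r = 89.37 Gm = 8.937 × 10^10 m
GM = 5.676 × 10^21 m³/s²
2GM/r = 2 × (5.676 × 10^21) / (8.937 × 10^10) = 1.27022 × 10^11 m²/s²
v_esc = √(2GM/r) = 356402 m/s ≈ 356.4 km/s

Final answer: 356.4 km/s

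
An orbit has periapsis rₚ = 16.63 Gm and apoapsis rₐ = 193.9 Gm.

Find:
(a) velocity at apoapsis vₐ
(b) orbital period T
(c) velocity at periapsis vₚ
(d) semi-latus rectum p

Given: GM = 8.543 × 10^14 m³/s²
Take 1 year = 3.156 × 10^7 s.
rₚ = 16.63 Gm = 1.663 × 10^10 m
rₐ = 193.9 Gm = 1.939 × 10^11 m
GM = 8.543 × 10^14 m³/s²
a = (rₚ + rₐ)/2 = 1.05265 × 10^11 m
e = (rₐ − rₚ)/(rₐ + rₚ) = (1.7727 × 10^11) / (2.1053 × 10^11) = 0.842018
(a) vₐ² = GM (2/rₐ − 1/a) = 8.543 × 10^14 × (1.03146 × 10^-11 − 9.49983 × 10^-12) = 696.051 m²/s²;  vₐ = 26.3828 m/s ≈ 26.38 m/s
(b) a³ = 1.16641 × 10^33 m³;  T = 2π √(a³/GM) = 2π × 1.16848 × 10^9 s = 7.34177 × 10^9 s ≈ 232.6 years
(c) vₚ² = GM (2/rₚ − 1/a) = 8.543 × 10^14 × (1.20265 × 10^-10 − 9.49983 × 10^-12) = 94626.3 m²/s²;  vₚ = 307.614 m/s ≈ 307.6 m/s
(d) 1 − e² = 0.291006;  p = a(1 − e²) = 1.05265 × 10^11 × 0.291006 = 3.06328 × 10^10 m ≈ 30.63 Gm

Final answer:
(a) velocity at apoapsis vₐ = 26.38 m/s
(b) orbital period T = 232.6 years
(c) velocity at periapsis vₚ = 307.6 m/s
(d) semi-latus rectum p = 30.63 Gm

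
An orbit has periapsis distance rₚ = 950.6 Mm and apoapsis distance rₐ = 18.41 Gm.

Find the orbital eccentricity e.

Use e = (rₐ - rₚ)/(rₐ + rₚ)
rₚ = 950.6 Mm = 9.506 × 10^8 m
rₐ = 18.41 Gm = 1.841 × 10^10 m
rₐ − rₚ = 1.74594 × 10^10 m
rₐ + rₚ = 1.93606 × 10^10 m
e = (rₐ − rₚ)/(rₐ + rₚ) = 0.901801

Final answer: e = 0.9018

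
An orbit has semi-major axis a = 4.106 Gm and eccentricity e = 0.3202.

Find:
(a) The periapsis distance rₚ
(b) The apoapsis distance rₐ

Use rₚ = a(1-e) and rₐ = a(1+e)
a = 4.106 Gm = 4.106 × 10^9 m
e = 0.3202:  1 − e = 0.6798,  1 + e = 1.3202
(a) rₚ = a(1 − e) = 4.106 × 10^9 m × 0.6798 = 2.79126 × 10^9 m ≈ 2.791 Gm
(b) rₐ = a(1 + e) = 4.106 × 10^9 m × 1.3202 = 5.42074 × 10^9 m ≈ 5.421 Gm

Final answer:
(a) rₚ = 2.791 Gm
(b) rₐ = 5.421 Gm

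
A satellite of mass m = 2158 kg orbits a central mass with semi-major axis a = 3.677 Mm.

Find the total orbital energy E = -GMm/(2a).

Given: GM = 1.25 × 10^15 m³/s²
a = 3.677 Mm = 3.677 × 10^6 m
GM = 1.25 × 10^15 m³/s²
2a = 7.354 × 10^6 m
GMm = 1.25 × 10^15 × 2158 = 2.6975 × 10^18 m³·kg/s²
E = −GMm/(2a) = -3.66807 × 10^11 J ≈ -366.8 GJ

Final answer: -366.8 GJ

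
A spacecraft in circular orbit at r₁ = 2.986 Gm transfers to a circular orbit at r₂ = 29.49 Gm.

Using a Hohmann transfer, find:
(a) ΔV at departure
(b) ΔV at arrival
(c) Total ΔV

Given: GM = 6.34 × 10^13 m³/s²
r₁ = 2.986 Gm = 2.986 × 10^9 m
r₂ = 29.49 Gm = 2.949 × 10^10 m
GM = 6.34 × 10^13 m³/s²
Transfer ellipse: a_t = (r₁ + r₂)/2 = 1.6238 × 10^10 m
Circular speed at r₁: v₁ = √(GM/r₁) = 145.713 m/s
Transfer speed at r₁ (periapsis): v₁ₜ = √(GM(2/r₁ − 1/a_t)) = 196.368 m/s
(a) ΔV₁ = v₁ₜ − v₁ = 50.6546 m/s ≈ 50.65 m/s
Circular speed at r₂: v₂ = √(GM/r₂) = 46.3668 m/s
Transfer speed at r₂ (apoapsis): v₂ₜ = √(GM(2/r₂ − 1/a_t)) = 19.8832 m/s
(b) ΔV₂ = v₂ − v₂ₜ = 26.4836 m/s ≈ 26.48 m/s
(c) ΔV_total = ΔV₁ + ΔV₂ = 77.1382 m/s ≈ 77.14 m/s

Final answer:
(a) ΔV₁ = 50.65 m/s
(b) ΔV₂ = 26.48 m/s
(c) ΔV_total = 77.14 m/s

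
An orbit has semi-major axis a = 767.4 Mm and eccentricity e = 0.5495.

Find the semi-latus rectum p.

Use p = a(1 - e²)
a = 767.4 Mm = 7.674 × 10^8 m
e = 0.5495,  e² = 0.30195,  1 − e² = 0.69805
p = a(1 − e²) = 7.674 × 10^8 m × 0.69805 = 5.35683 × 10^8 m ≈ 535.7 Mm

Final answer: p = 535.7 Mm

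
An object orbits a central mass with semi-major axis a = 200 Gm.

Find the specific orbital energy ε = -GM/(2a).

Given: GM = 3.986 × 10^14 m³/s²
a = 200 Gm = 2 × 10^11 m
GM = 3.986 × 10^14 m³/s²
2a = 4 × 10^11 m
ε = −GM/(2a) = -996.5 J/kg ≈ -996.5 J/kg

Final answer: -996.5 J/kg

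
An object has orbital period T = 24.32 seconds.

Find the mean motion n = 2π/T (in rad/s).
T = 24.32 seconds
n = 2π / 24.32 s = 0.258355 rad/s ≈ 0.2584 rad/s

Final answer: n = 0.2584 rad/s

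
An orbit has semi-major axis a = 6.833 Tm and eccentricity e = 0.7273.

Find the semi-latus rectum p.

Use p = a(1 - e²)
a = 6.833 Tm = 6.833 × 10^12 m
e = 0.7273,  e² = 0.528965,  1 − e² = 0.471035
p = a(1 − e²) = 6.833 × 10^12 m × 0.471035 = 3.21858 × 10^12 m ≈ 3.219 Tm

Final answer: p = 3.219 Tm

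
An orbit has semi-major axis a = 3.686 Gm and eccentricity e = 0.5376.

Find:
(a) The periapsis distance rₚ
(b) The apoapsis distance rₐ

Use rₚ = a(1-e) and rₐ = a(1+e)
a = 3.686 Gm = 3.686 × 10^9 m
e = 0.5376:  1 − e = 0.4624,  1 + e = 1.5376
(a) rₚ = a(1 − e) = 3.686 × 10^9 m × 0.4624 = 1.70441 × 10^9 m ≈ 1.704 Gm
(b) rₐ = a(1 + e) = 3.686 × 10^9 m × 1.5376 = 5.66759 × 10^9 m ≈ 5.668 Gm

Final answer:
(a) rₚ = 1.704 Gm
(b) rₐ = 5.668 Gm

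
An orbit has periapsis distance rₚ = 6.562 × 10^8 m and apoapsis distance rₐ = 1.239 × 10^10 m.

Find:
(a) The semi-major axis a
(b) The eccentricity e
rₚ = 6.562 × 10^8 m
rₐ = 1.239 × 10^10 m
(a) a = (rₚ + rₐ)/2 = 6.5231 × 10^9 m ≈ 6.523 × 10^9 m
(b) e = (rₐ − rₚ)/(rₐ + rₚ) = (1.17338 × 10^10) / (1.30462 × 10^10) = 0.899404

Final answer:
(a) a = 6.523 × 10^9 m
(b) e = 0.8994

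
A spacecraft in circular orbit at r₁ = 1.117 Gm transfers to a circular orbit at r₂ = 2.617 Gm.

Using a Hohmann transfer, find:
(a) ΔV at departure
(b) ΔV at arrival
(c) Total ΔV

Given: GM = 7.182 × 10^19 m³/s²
r₁ = 1.117 Gm = 1.117 × 10^9 m
r₂ = 2.617 Gm = 2.617 × 10^9 m
GM = 7.182 × 10^19 m³/s²
Transfer ellipse: a_t = (r₁ + r₂)/2 = 1.867 × 10^9 m
Circular speed at r₁: v₁ = √(GM/r₁) = 253569 m/s
Transfer speed at r₁ (periapsis): v₁ₜ = √(GM(2/r₁ − 1/a_t)) = 300210 m/s
(a) ΔV₁ = v₁ₜ − v₁ = 46641.5 m/s ≈ 46.64 km/s
Circular speed at r₂: v₂ = √(GM/r₂) = 165661 m/s
Transfer speed at r₂ (apoapsis): v₂ₜ = √(GM(2/r₂ − 1/a_t)) = 128137 m/s
(b) ΔV₂ = v₂ − v₂ₜ = 37524 m/s ≈ 37.52 km/s
(c) ΔV_total = ΔV₁ + ΔV₂ = 84165.5 m/s ≈ 84.17 km/s

Final answer:
(a) ΔV₁ = 46.64 km/s
(b) ΔV₂ = 37.52 km/s
(c) ΔV_total = 84.17 km/s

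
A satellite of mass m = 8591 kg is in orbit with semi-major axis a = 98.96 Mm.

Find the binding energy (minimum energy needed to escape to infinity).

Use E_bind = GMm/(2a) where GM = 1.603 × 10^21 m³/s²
a = 98.96 Mm = 9.896 × 10^7 m
GM = 1.603 × 10^21 m³/s²
m = 8591 kg
GMm = 1.603 × 10^21 × 8591 = 1.37714 × 10^25 m³·kg/s²
2a = 1.9792 × 10^8 m
E_bind = GMm/(2a) = 6.95805 × 10^16 J ≈ 69.58 PJ

Final answer: 69.58 PJ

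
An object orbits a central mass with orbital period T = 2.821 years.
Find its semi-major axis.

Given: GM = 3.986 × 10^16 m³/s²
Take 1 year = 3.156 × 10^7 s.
T = 2.821 years = 8.90308 × 10^7 s
GM = 3.986 × 10^16 m³/s²
Kepler's third law: a³ = GM T² / (4π²)
T² = 7.92648 × 10^15 s²
a³ = (3.986 × 10^16) × (7.92648 × 10^15) / (4π²) = 8.00309 × 10^30 m³
a = (a³)^(1/3) = 2.00026 × 10^10 m ≈ 20 Gm

Final answer: 20 Gm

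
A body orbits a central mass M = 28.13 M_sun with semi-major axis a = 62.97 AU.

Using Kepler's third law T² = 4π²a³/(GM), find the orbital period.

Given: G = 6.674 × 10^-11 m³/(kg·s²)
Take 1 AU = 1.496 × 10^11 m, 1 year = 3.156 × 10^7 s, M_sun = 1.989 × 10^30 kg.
M = 28.13 M_sun = 5.59506 × 10^31 kg
GM = G × M = 6.674 × 10^-11 × 5.59506 × 10^31 = 3.73414 × 10^21 m³/s²
a = 62.97 AU = 9.42031 × 10^12 m
a³ = 8.3598 × 10^38 m³
T = 2π √(a³/GM) = 2π √((8.3598 × 10^38) / (3.73414 × 10^21)) = 2π × 4.73154 × 10^8 s
T = 2.97291 × 10^9 s ≈ 94.2 years

Final answer: 94.2 years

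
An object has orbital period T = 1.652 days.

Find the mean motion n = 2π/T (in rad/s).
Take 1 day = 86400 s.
T = 1.652 days = 142733 s
n = 2π / 142733 s = 4.40206 × 10^-5 rad/s ≈ 4.402 × 10^-5 rad/s

Final answer: n = 4.402 × 10^-5 rad/s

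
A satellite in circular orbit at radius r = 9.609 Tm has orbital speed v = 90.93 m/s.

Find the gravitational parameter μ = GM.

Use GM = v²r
r = 9.609 Tm = 9.609 × 10^12 m
v = 90.93 m/s
v² = 8268.26 m²/s²
GM = v²r = 8268.26 × 9.609 × 10^12 = 7.94498 × 10^16 m³/s²
GM ≈ 7.945 × 10^16 m³/s²

Final answer: GM = 7.945 × 10^16 m³/s²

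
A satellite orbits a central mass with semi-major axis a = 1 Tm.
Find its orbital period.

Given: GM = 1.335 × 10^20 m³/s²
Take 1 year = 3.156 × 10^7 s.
a = 1 Tm = 1 × 10^12 m
GM = 1.335 × 10^20 m³/s²
a³ = 1 × 10^36 m³
T = 2π √(a³/GM) = 2π √((1 × 10^36) / (1.335 × 10^20)) = 2π × 8.65485 × 10^7 s
T = 5.438 × 10^8 s ≈ 17.23 years

Final answer: 17.23 years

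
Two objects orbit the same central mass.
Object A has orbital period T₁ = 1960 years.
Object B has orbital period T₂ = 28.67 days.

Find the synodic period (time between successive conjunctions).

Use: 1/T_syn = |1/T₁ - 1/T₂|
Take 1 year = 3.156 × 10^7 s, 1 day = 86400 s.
T₁ = 1960 years = 6.18576 × 10^10 s
T₂ = 28.67 days = 2.47709 × 10^6 s
1/T₁ = 1.61662 × 10^-11 s⁻¹
1/T₂ = 4.037 × 10^-7 s⁻¹
|1/T₁ − 1/T₂| = 4.03684 × 10^-7 s⁻¹
T_syn = 1 / |1/T₁ − 1/T₂| = 2.47719 × 10^6 s ≈ 28.67 days

Final answer: T_syn = 28.67 days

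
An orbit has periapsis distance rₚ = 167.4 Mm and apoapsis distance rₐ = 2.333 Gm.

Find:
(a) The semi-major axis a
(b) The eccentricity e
rₚ = 167.4 Mm = 1.674 × 10^8 m
rₐ = 2.333 Gm = 2.333 × 10^9 m
(a) a = (rₚ + rₐ)/2 = 1.2502 × 10^9 m ≈ 1.25 Gm
(b) e = (rₐ − rₚ)/(rₐ + rₚ) = (2.1656 × 10^9) / (2.5004 × 10^9) = 0.866101

Final answer:
(a) a = 1.25 Gm
(b) e = 0.8661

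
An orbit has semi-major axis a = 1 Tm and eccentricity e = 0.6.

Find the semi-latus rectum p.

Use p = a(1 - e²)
a = 1 Tm = 1 × 10^12 m
e = 0.6,  e² = 0.36,  1 − e² = 0.64
p = a(1 − e²) = 1 × 10^12 m × 0.64 = 6.4 × 10^11 m ≈ 640 Gm

Final answer: p = 640 Gm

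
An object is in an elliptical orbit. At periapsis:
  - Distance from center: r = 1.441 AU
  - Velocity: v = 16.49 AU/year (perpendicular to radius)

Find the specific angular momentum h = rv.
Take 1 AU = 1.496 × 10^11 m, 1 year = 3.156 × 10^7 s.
r = 1.441 AU = 2.15574 × 10^11 m
v = 16.49 AU/year = 78165.5 m/s
h = rv = 2.15574 × 10^11 × 78165.5 = 1.68504 × 10^16 m²/s ≈ 1.685 × 10^16 m²/s

Final answer: h = 1.685 × 10^16 m²/s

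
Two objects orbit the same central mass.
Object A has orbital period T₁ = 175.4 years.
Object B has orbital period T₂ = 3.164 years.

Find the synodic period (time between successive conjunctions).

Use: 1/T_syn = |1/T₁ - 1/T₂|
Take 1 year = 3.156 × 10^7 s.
T₁ = 175.4 years = 5.53562 × 10^9 s
T₂ = 3.164 years = 9.98558 × 10^7 s
1/T₁ = 1.80648 × 10^-10 s⁻¹
1/T₂ = 1.00144 × 10^-8 s⁻¹
|1/T₁ − 1/T₂| = 9.83379 × 10^-9 s⁻¹
T_syn = 1 / |1/T₁ − 1/T₂| = 1.0169 × 10^8 s ≈ 3.222 years

Final answer: T_syn = 3.222 years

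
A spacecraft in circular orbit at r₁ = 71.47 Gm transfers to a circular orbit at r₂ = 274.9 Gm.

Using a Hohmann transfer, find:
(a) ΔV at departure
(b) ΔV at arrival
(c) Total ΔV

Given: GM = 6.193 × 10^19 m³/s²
r₁ = 71.47 Gm = 7.147 × 10^10 m
r₂ = 274.9 Gm = 2.749 × 10^11 m
GM = 6.193 × 10^19 m³/s²
Transfer ellipse: a_t = (r₁ + r₂)/2 = 1.73185 × 10^11 m
Circular speed at r₁: v₁ = √(GM/r₁) = 29436.7 m/s
Transfer speed at r₁ (periapsis): v₁ₜ = √(GM(2/r₁ − 1/a_t)) = 37086.9 m/s
(a) ΔV₁ = v₁ₜ − v₁ = 7650.26 m/s ≈ 7.65 km/s
Circular speed at r₂: v₂ = √(GM/r₂) = 15009.4 m/s
Transfer speed at r₂ (apoapsis): v₂ₜ = √(GM(2/r₂ − 1/a_t)) = 9642.06 m/s
(b) ΔV₂ = v₂ − v₂ₜ = 5367.33 m/s ≈ 5.367 km/s
(c) ΔV_total = ΔV₁ + ΔV₂ = 13017.6 m/s ≈ 13.02 km/s

Final answer:
(a) ΔV₁ = 7.65 km/s
(b) ΔV₂ = 5.367 km/s
(c) ΔV_total = 13.02 km/s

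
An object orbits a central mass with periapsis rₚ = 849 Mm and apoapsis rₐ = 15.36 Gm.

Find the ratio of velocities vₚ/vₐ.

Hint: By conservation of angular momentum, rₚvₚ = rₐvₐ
rₚ = 849 Mm = 8.49 × 10^8 m
rₐ = 15.36 Gm = 1.536 × 10^10 m
rₚvₚ = rₐvₐ  ⇒  vₚ/vₐ = rₐ/rₚ
vₚ/vₐ = (1.536 × 10^10) / (8.49 × 10^8) = 18.0919

Final answer: vₚ/vₐ = 18.09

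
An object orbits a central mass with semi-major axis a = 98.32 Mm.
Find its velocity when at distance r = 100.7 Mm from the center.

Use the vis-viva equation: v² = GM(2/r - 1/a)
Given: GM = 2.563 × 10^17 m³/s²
a = 98.32 Mm = 9.832 × 10^7 m
r = 100.7 Mm = 1.007 × 10^8 m
GM = 2.563 × 10^17 m³/s²
2/r − 1/a = 1.9861 × 10^-8 − 1.01709 × 10^-8 = 9.6901 × 10^-9 m⁻¹
v² = GM (2/r − 1/a) = 2.48357 × 10^9 m²/s²
v = 49835.5 m/s ≈ 49.84 km/s

Final answer: 49.84 km/s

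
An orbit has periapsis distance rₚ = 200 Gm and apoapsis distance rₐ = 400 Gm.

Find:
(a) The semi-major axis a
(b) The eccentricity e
rₚ = 200 Gm = 2 × 10^11 m
rₐ = 400 Gm = 4 × 10^11 m
(a) a = (rₚ + rₐ)/2 = 3 × 10^11 m ≈ 300 Gm
(b) e = (rₐ − rₚ)/(rₐ + rₚ) = (2 × 10^11) / (6 × 10^11) = 0.333333

Final answer:
(a) a = 300 Gm
(b) e = 0.3333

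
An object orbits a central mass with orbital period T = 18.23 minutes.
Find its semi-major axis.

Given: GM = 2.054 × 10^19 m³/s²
T = 18.23 minutes = 1093.8 s
GM = 2.054 × 10^19 m³/s²
Kepler's third law: a³ = GM T² / (4π²)
T² = 1.1964 × 10^6 s²
a³ = (2.054 × 10^19) × (1.1964 × 10^6) / (4π²) = 6.22467 × 10^23 m³
a = (a³)^(1/3) = 8.53832 × 10^7 m ≈ 8.538 × 10^7 m

Final answer: 8.538 × 10^7 m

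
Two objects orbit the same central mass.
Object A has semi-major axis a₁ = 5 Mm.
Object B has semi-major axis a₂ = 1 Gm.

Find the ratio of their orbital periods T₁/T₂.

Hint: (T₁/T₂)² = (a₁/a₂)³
a₁ = 5 Mm = 5 × 10^6 m
a₂ = 1 Gm = 1 × 10^9 m
a₁/a₂ = 0.005
T₁/T₂ = (a₁/a₂)^(3/2) = (0.005)^1.5 = 0.000353553

Final answer: T₁/T₂ = 0.0003536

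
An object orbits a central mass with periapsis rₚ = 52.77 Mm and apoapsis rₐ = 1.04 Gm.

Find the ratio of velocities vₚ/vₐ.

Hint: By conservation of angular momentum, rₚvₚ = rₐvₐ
rₚ = 52.77 Mm = 5.277 × 10^7 m
rₐ = 1.04 Gm = 1.04 × 10^9 m
rₚvₚ = rₐvₐ  ⇒  vₚ/vₐ = rₐ/rₚ
vₚ/vₐ = (1.04 × 10^9) / (5.277 × 10^7) = 19.7082

Final answer: vₚ/vₐ = 19.71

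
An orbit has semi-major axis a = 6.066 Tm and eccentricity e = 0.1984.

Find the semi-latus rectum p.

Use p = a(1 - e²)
a = 6.066 Tm = 6.066 × 10^12 m
e = 0.1984,  e² = 0.0393626,  1 − e² = 0.960637
p = a(1 − e²) = 6.066 × 10^12 m × 0.960637 = 5.82723 × 10^12 m ≈ 5.827 Tm

Final answer: p = 5.827 Tm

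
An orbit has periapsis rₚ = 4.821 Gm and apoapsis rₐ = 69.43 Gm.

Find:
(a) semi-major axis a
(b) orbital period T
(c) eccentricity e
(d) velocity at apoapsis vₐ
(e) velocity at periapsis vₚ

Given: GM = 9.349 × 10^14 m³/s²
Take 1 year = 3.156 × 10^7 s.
rₚ = 4.821 Gm = 4.821 × 10^9 m
rₐ = 69.43 Gm = 6.943 × 10^10 m
GM = 9.349 × 10^14 m³/s²
a = (rₚ + rₐ)/2 = 3.71255 × 10^10 m
e = (rₐ − rₚ)/(rₐ + rₚ) = (6.4609 × 10^10) / (7.4251 × 10^10) = 0.870143
(a) a = 3.71255 × 10^10 m ≈ 37.13 Gm
(b) a³ = 5.11702 × 10^31 m³;  T = 2π √(a³/GM) = 2π × 2.33952 × 10^8 s = 1.46996 × 10^9 s ≈ 46.58 years
(c) e = 0.870143 ≈ 0.8701
(d) vₐ² = GM (2/rₐ − 1/a) = 9.349 × 10^14 × (2.8806 × 10^-11 − 2.69357 × 10^-11) = 1748.57 m²/s²;  vₐ = 41.8159 m/s ≈ 41.82 m/s
(e) vₚ² = GM (2/rₚ − 1/a) = 9.349 × 10^14 × (4.14852 × 10^-10 − 2.69357 × 10^-11) = 362663 m²/s²;  vₚ = 602.215 m/s ≈ 602.2 m/s

Final answer:
(a) semi-major axis a = 37.13 Gm
(b) orbital period T = 46.58 years
(c) eccentricity e = 0.8701
(d) velocity at apoapsis vₐ = 41.82 m/s
(e) velocity at periapsis vₚ = 602.2 m/s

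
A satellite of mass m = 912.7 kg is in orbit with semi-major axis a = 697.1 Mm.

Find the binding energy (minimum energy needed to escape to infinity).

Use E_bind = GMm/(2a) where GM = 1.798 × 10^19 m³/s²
a = 697.1 Mm = 6.971 × 10^8 m
GM = 1.798 × 10^19 m³/s²
m = 912.7 kg
GMm = 1.798 × 10^19 × 912.7 = 1.64103 × 10^22 m³·kg/s²
2a = 1.3942 × 10^9 m
E_bind = GMm/(2a) = 1.17704 × 10^13 J ≈ 11.77 TJ

Final answer: 11.77 TJ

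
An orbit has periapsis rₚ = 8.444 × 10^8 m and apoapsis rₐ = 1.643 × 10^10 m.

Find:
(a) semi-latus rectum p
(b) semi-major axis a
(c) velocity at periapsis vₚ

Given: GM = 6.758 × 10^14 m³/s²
rₚ = 8.444 × 10^8 m
rₐ = 1.643 × 10^10 m
GM = 6.758 × 10^14 m³/s²
a = (rₚ + rₐ)/2 = 8.6372 × 10^9 m
e = (rₐ − rₚ)/(rₐ + rₚ) = (1.55856 × 10^10) / (1.72744 × 10^10) = 0.902237
(a) 1 − e² = 0.185969;  p = a(1 − e²) = 8.6372 × 10^9 × 0.185969 = 1.60625 × 10^9 m ≈ 1.606 × 10^9 m
(b) a = 8.6372 × 10^9 m ≈ 8.637 × 10^9 m
(c) vₚ² = GM (2/rₚ − 1/a) = 6.758 × 10^14 × (2.36855 × 10^-9 − 1.15778 × 10^-10) = 1.52242 × 10^6 m²/s²;  vₚ = 1233.86 m/s ≈ 1.234 km/s

Final answer:
(a) semi-latus rectum p = 1.606 × 10^9 m
(b) semi-major axis a = 8.637 × 10^9 m
(c) velocity at periapsis vₚ = 1.234 km/s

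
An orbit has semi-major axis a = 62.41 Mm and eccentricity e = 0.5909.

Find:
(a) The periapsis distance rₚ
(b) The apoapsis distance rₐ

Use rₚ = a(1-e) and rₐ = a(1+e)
a = 62.41 Mm = 6.241 × 10^7 m
e = 0.5909:  1 − e = 0.4091,  1 + e = 1.5909
(a) rₚ = a(1 − e) = 6.241 × 10^7 m × 0.4091 = 2.55319 × 10^7 m ≈ 25.53 Mm
(b) rₐ = a(1 + e) = 6.241 × 10^7 m × 1.5909 = 9.92881 × 10^7 m ≈ 99.29 Mm

Final answer:
(a) rₚ = 25.53 Mm
(b) rₐ = 99.29 Mm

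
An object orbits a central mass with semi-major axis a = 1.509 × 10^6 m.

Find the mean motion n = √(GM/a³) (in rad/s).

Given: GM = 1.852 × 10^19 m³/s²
a = 1.509 × 10^6 m
GM = 1.852 × 10^19 m³/s²
a³ = 3.43612 × 10^18 m³
GM/a³ = (1.852 × 10^19) / (3.43612 × 10^18) = 5.38981 s⁻²
n = √(GM/a³) = 2.3216 rad/s ≈ 2.322 rad/s

Final answer: n = 2.322 rad/s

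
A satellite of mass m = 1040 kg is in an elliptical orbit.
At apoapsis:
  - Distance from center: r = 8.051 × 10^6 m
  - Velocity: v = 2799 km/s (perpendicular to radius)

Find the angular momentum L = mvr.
r = 8.051 × 10^6 m
v = 2799 km/s = 2.799 × 10^6 m/s
vr = 2.799 × 10^6 × 8.051 × 10^6 = 2.25347 × 10^13 m²/s
L = m × vr = 1040 × 2.25347 × 10^13 = 2.34361 × 10^16 kg·m²/s ≈ 2.344 × 10^16 kg·m²/s

Final answer: L = 2.344 × 10^16 kg·m²/s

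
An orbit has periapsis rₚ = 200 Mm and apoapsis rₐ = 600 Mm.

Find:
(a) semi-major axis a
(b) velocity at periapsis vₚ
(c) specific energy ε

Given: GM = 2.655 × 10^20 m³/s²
rₚ = 200 Mm = 2 × 10^8 m
rₐ = 600 Mm = 6 × 10^8 m
GM = 2.655 × 10^20 m³/s²
a = (rₚ + rₐ)/2 = 4 × 10^8 m
e = (rₐ − rₚ)/(rₐ + rₚ) = (4 × 10^8) / (8 × 10^8) = 0.5
(a) a = 4 × 10^8 m ≈ 400 Mm
(b) vₚ² = GM (2/rₚ − 1/a) = 2.655 × 10^20 × (1 × 10^-8 − 2.5 × 10^-9) = 1.99125 × 10^12 m²/s²;  vₚ = 1.41112 × 10^6 m/s ≈ 1411 km/s
(c) 2a = 8 × 10^8 m;  ε = −GM/(2a) = -3.31875 × 10^11 J/kg ≈ -331.9 GJ/kg

Final answer:
(a) semi-major axis a = 400 Mm
(b) velocity at periapsis vₚ = 1411 km/s
(c) specific energy ε = -331.9 GJ/kg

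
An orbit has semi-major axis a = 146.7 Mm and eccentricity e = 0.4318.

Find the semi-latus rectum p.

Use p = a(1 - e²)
a = 146.7 Mm = 1.467 × 10^8 m
e = 0.4318,  e² = 0.186451,  1 − e² = 0.813549
p = a(1 − e²) = 1.467 × 10^8 m × 0.813549 = 1.19348 × 10^8 m ≈ 119.3 Mm

Final answer: p = 119.3 Mm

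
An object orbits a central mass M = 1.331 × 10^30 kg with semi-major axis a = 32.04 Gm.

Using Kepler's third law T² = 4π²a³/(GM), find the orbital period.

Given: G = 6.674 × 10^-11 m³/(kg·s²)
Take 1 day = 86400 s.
M = 1.331 × 10^30 kg
GM = G × M = 6.674 × 10^-11 × 1.331 × 10^30 = 8.88309 × 10^19 m³/s²
a = 32.04 Gm = 3.204 × 10^10 m
a³ = 3.2891 × 10^31 m³
T = 2π √(a³/GM) = 2π √((3.2891 × 10^31) / (8.88309 × 10^19)) = 2π × 608494 s
T = 3.82328 × 10^6 s ≈ 44.25 days

Final answer: 44.25 days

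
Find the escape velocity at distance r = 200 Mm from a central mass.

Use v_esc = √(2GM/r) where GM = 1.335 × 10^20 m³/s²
r = 200 Mm = 2 × 10^8 m
GM = 1.335 × 10^20 m³/s²
2GM/r = 2 × (1.335 × 10^20) / (2 × 10^8) = 1.335 × 10^12 m²/s²
v_esc = √(2GM/r) = 1.15542 × 10^6 m/s ≈ 1155 km/s

Final answer: 1155 km/s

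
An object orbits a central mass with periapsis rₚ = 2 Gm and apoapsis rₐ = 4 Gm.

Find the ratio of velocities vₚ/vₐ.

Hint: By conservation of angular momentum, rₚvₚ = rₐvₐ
rₚ = 2 Gm = 2 × 10^9 m
rₐ = 4 Gm = 4 × 10^9 m
rₚvₚ = rₐvₐ  ⇒  vₚ/vₐ = rₐ/rₚ
vₚ/vₐ = (4 × 10^9) / (2 × 10^9) = 2

Final answer: vₚ/vₐ = 2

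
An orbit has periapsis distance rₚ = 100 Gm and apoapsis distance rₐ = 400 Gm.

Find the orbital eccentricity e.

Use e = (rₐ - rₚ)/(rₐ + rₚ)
rₚ = 100 Gm = 1 × 10^11 m
rₐ = 400 Gm = 4 × 10^11 m
rₐ − rₚ = 3 × 10^11 m
rₐ + rₚ = 5 × 10^11 m
e = (rₐ − rₚ)/(rₐ + rₚ) = 0.6

Final answer: e = 0.6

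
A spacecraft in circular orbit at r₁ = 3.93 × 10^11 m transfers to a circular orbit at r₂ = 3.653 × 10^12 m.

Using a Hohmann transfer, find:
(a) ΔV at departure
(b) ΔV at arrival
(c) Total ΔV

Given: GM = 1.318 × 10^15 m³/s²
r₁ = 3.93 × 10^11 m
r₂ = 3.653 × 10^12 m
GM = 1.318 × 10^15 m³/s²
Transfer ellipse: a_t = (r₁ + r₂)/2 = 2.023 × 10^12 m
Circular speed at r₁: v₁ = √(GM/r₁) = 57.911 m/s
Transfer speed at r₁ (periapsis): v₁ₜ = √(GM(2/r₁ − 1/a_t)) = 77.8195 m/s
(a) ΔV₁ = v₁ₜ − v₁ = 19.9084 m/s ≈ 19.91 m/s
Circular speed at r₂: v₂ = √(GM/r₂) = 18.9947 m/s
Transfer speed at r₂ (apoapsis): v₂ₜ = √(GM(2/r₂ − 1/a_t)) = 8.37204 m/s
(b) ΔV₂ = v₂ − v₂ₜ = 10.6227 m/s ≈ 10.62 m/s
(c) ΔV_total = ΔV₁ + ΔV₂ = 30.5311 m/s ≈ 30.53 m/s

Final answer:
(a) ΔV₁ = 19.91 m/s
(b) ΔV₂ = 10.62 m/s
(c) ΔV_total = 30.53 m/s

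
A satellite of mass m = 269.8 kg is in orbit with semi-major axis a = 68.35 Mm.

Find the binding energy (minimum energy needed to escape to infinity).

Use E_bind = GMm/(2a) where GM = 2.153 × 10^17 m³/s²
a = 68.35 Mm = 6.835 × 10^7 m
GM = 2.153 × 10^17 m³/s²
m = 269.8 kg
GMm = 2.153 × 10^17 × 269.8 = 5.80879 × 10^19 m³·kg/s²
2a = 1.367 × 10^8 m
E_bind = GMm/(2a) = 4.2493 × 10^11 J ≈ 424.9 GJ

Final answer: 424.9 GJ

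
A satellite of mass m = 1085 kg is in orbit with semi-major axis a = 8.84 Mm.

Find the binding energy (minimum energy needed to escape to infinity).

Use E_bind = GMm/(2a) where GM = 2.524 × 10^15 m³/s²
a = 8.84 Mm = 8.84 × 10^6 m
GM = 2.524 × 10^15 m³/s²
m = 1085 kg
GMm = 2.524 × 10^15 × 1085 = 2.73854 × 10^18 m³·kg/s²
2a = 1.768 × 10^7 m
E_bind = GMm/(2a) = 1.54895 × 10^11 J ≈ 154.9 GJ

Final answer: 154.9 GJ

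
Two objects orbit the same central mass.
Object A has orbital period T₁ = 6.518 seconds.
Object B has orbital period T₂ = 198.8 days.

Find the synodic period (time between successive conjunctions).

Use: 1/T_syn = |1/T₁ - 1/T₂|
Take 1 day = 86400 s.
T₁ = 6.518 seconds
T₂ = 198.8 days = 1.71763 × 10^7 s
1/T₁ = 0.153421 s⁻¹
1/T₂ = 5.82197 × 10^-8 s⁻¹
|1/T₁ − 1/T₂| = 0.153421 s⁻¹
T_syn = 1 / |1/T₁ − 1/T₂| = 6.518 s ≈ 6.518 seconds

Final answer: T_syn = 6.518 seconds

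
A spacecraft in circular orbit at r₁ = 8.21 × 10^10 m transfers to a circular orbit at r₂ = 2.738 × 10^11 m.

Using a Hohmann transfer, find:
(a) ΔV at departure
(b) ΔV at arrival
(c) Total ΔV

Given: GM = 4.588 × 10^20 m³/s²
r₁ = 8.21 × 10^10 m
r₂ = 2.738 × 10^11 m
GM = 4.588 × 10^20 m³/s²
Transfer ellipse: a_t = (r₁ + r₂)/2 = 1.7795 × 10^11 m
Circular speed at r₁: v₁ = √(GM/r₁) = 74755 m/s
Transfer speed at r₁ (periapsis): v₁ₜ = √(GM(2/r₁ − 1/a_t)) = 92727.4 m/s
(a) ΔV₁ = v₁ₜ − v₁ = 17972.4 m/s ≈ 17.97 km/s
Circular speed at r₂: v₂ = √(GM/r₂) = 40935 m/s
Transfer speed at r₂ (apoapsis): v₂ₜ = √(GM(2/r₂ − 1/a_t)) = 27804.7 m/s
(b) ΔV₂ = v₂ − v₂ₜ = 13130.4 m/s ≈ 13.13 km/s
(c) ΔV_total = ΔV₁ + ΔV₂ = 31102.7 m/s ≈ 31.1 km/s

Final answer:
(a) ΔV₁ = 17.97 km/s
(b) ΔV₂ = 13.13 km/s
(c) ΔV_total = 31.1 km/s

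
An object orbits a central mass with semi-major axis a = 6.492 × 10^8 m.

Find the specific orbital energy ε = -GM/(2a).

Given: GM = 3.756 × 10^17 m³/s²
a = 6.492 × 10^8 m
GM = 3.756 × 10^17 m³/s²
2a = 1.2984 × 10^9 m
ε = −GM/(2a) = -2.89279 × 10^8 J/kg ≈ -289.3 MJ/kg

Final answer: -289.3 MJ/kg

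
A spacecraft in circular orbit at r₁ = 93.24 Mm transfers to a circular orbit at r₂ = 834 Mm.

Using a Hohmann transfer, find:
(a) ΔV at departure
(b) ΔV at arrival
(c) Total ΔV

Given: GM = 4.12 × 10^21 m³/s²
r₁ = 93.24 Mm = 9.324 × 10^7 m
r₂ = 834 Mm = 8.34 × 10^8 m
GM = 4.12 × 10^21 m³/s²
Transfer ellipse: a_t = (r₁ + r₂)/2 = 4.6362 × 10^8 m
Circular speed at r₁: v₁ = √(GM/r₁) = 6.64733 × 10^6 m/s
Transfer speed at r₁ (periapsis): v₁ₜ = √(GM(2/r₁ − 1/a_t)) = 8.91558 × 10^6 m/s
(a) ΔV₁ = v₁ₜ − v₁ = 2.26824 × 10^6 m/s ≈ 2268 km/s
Circular speed at r₂: v₂ = √(GM/r₂) = 2.22262 × 10^6 m/s
Transfer speed at r₂ (apoapsis): v₂ₜ = √(GM(2/r₂ − 1/a_t)) = 996749 m/s
(b) ΔV₂ = v₂ − v₂ₜ = 1.22587 × 10^6 m/s ≈ 1226 km/s
(c) ΔV_total = ΔV₁ + ΔV₂ = 3.49412 × 10^6 m/s ≈ 3494 km/s

Final answer:
(a) ΔV₁ = 2268 km/s
(b) ΔV₂ = 1226 km/s
(c) ΔV_total = 3494 km/s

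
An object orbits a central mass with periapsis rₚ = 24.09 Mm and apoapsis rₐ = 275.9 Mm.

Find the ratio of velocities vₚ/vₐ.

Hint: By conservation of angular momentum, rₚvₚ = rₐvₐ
rₚ = 24.09 Mm = 2.409 × 10^7 m
rₐ = 275.9 Mm = 2.759 × 10^8 m
rₚvₚ = rₐvₐ  ⇒  vₚ/vₐ = rₐ/rₚ
vₚ/vₐ = (2.759 × 10^8) / (2.409 × 10^7) = 11.4529

Final answer: vₚ/vₐ = 11.45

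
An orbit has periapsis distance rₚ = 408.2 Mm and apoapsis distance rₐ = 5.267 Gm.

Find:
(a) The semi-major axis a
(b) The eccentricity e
rₚ = 408.2 Mm = 4.082 × 10^8 m
rₐ = 5.267 Gm = 5.267 × 10^9 m
(a) a = (rₚ + rₐ)/2 = 2.8376 × 10^9 m ≈ 2.838 Gm
(b) e = (rₐ − rₚ)/(rₐ + rₚ) = (4.8588 × 10^9) / (5.6752 × 10^9) = 0.856146

Final answer:
(a) a = 2.838 Gm
(b) e = 0.8561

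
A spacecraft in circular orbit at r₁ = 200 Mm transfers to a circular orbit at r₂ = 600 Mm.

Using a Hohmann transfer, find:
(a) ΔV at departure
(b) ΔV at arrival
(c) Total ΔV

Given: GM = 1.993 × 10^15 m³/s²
r₁ = 200 Mm = 2 × 10^8 m
r₂ = 600 Mm = 6 × 10^8 m
GM = 1.993 × 10^15 m³/s²
Transfer ellipse: a_t = (r₁ + r₂)/2 = 4 × 10^8 m
Circular speed at r₁: v₁ = √(GM/r₁) = 3156.74 m/s
Transfer speed at r₁ (periapsis): v₁ₜ = √(GM(2/r₁ − 1/a_t)) = 3866.2 m/s
(a) ΔV₁ = v₁ₜ − v₁ = 709.461 m/s ≈ 709.5 m/s
Circular speed at r₂: v₂ = √(GM/r₂) = 1822.54 m/s
Transfer speed at r₂ (apoapsis): v₂ₜ = √(GM(2/r₂ − 1/a_t)) = 1288.73 m/s
(b) ΔV₂ = v₂ − v₂ₜ = 533.811 m/s ≈ 533.8 m/s
(c) ΔV_total = ΔV₁ + ΔV₂ = 1243.27 m/s ≈ 1.243 km/s

Final answer:
(a) ΔV₁ = 709.5 m/s
(b) ΔV₂ = 533.8 m/s
(c) ΔV_total = 1.243 km/s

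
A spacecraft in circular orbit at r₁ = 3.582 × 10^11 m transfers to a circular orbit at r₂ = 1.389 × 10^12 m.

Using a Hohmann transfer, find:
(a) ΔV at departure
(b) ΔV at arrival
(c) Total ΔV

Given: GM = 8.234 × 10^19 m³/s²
r₁ = 3.582 × 10^11 m
r₂ = 1.389 × 10^12 m
GM = 8.234 × 10^19 m³/s²
Transfer ellipse: a_t = (r₁ + r₂)/2 = 8.736 × 10^11 m
Circular speed at r₁: v₁ = √(GM/r₁) = 15161.5 m/s
Transfer speed at r₁ (periapsis): v₁ₜ = √(GM(2/r₁ − 1/a_t)) = 19117.8 m/s
(a) ΔV₁ = v₁ₜ − v₁ = 3956.26 m/s ≈ 3.956 km/s
Circular speed at r₂: v₂ = √(GM/r₂) = 7699.35 m/s
Transfer speed at r₂ (apoapsis): v₂ₜ = √(GM(2/r₂ − 1/a_t)) = 4930.16 m/s
(b) ΔV₂ = v₂ − v₂ₜ = 2769.2 m/s ≈ 2.769 km/s
(c) ΔV_total = ΔV₁ + ΔV₂ = 6725.46 m/s ≈ 6.725 km/s

Final answer:
(a) ΔV₁ = 3.956 km/s
(b) ΔV₂ = 2.769 km/s
(c) ΔV_total = 6.725 km/s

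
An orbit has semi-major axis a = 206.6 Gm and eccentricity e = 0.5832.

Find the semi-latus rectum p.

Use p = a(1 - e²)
a = 206.6 Gm = 2.066 × 10^11 m
e = 0.5832,  e² = 0.340122,  1 − e² = 0.659878
p = a(1 − e²) = 2.066 × 10^11 m × 0.659878 = 1.36331 × 10^11 m ≈ 136.3 Gm

Final answer: p = 136.3 Gm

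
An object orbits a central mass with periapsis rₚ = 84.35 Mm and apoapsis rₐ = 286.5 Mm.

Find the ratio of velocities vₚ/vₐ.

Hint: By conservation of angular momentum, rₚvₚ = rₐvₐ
rₚ = 84.35 Mm = 8.435 × 10^7 m
rₐ = 286.5 Mm = 2.865 × 10^8 m
rₚvₚ = rₐvₐ  ⇒  vₚ/vₐ = rₐ/rₚ
vₚ/vₐ = (2.865 × 10^8) / (8.435 × 10^7) = 3.39656

Final answer: vₚ/vₐ = 3.397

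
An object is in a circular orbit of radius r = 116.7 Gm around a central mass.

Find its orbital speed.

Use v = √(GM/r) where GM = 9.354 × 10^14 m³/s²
r = 116.7 Gm = 1.167 × 10^11 m
GM = 9.354 × 10^14 m³/s²
GM/r = (9.354 × 10^14) / (1.167 × 10^11) = 8015.42 m²/s²
v = √(GM/r) = 89.5289 m/s ≈ 89.53 m/s

Final answer: 89.53 m/s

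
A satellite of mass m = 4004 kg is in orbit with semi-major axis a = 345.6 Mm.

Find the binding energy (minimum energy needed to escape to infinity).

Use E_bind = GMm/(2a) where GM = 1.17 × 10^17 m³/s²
a = 345.6 Mm = 3.456 × 10^8 m
GM = 1.17 × 10^17 m³/s²
m = 4004 kg
GMm = 1.17 × 10^17 × 4004 = 4.68468 × 10^20 m³·kg/s²
2a = 6.912 × 10^8 m
E_bind = GMm/(2a) = 6.7776 × 10^11 J ≈ 677.8 GJ

Final answer: 677.8 GJ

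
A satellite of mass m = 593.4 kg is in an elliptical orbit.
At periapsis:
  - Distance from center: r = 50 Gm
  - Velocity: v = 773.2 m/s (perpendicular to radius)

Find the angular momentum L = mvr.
r = 50 Gm = 5 × 10^10 m
v = 773.2 m/s
vr = 773.2 × 5 × 10^10 = 3.866 × 10^13 m²/s
L = m × vr = 593.4 × 3.866 × 10^13 = 2.29408 × 10^16 kg·m²/s ≈ 2.294 × 10^16 kg·m²/s

Final answer: L = 2.294 × 10^16 kg·m²/s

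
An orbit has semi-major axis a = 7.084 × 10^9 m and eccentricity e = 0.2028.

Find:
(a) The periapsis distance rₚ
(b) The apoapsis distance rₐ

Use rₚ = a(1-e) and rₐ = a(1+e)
a = 7.084 × 10^9 m
e = 0.2028:  1 − e = 0.7972,  1 + e = 1.2028
(a) rₚ = a(1 − e) = 7.084 × 10^9 m × 0.7972 = 5.64736 × 10^9 m ≈ 5.647 × 10^9 m
(b) rₐ = a(1 + e) = 7.084 × 10^9 m × 1.2028 = 8.52064 × 10^9 m ≈ 8.521 × 10^9 m

Final answer:
(a) rₚ = 5.647 × 10^9 m
(b) rₐ = 8.521 × 10^9 m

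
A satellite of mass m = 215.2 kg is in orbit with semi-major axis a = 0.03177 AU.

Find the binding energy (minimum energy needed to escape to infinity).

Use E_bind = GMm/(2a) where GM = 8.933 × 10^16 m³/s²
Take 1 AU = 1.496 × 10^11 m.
a = 0.03177 AU = 4.75279 × 10^9 m
GM = 8.933 × 10^16 m³/s²
m = 215.2 kg
GMm = 8.933 × 10^16 × 215.2 = 1.92238 × 10^19 m³·kg/s²
2a = 9.50558 × 10^9 m
E_bind = GMm/(2a) = 2.02237 × 10^9 J ≈ 2.022 GJ

Final answer: 2.022 GJ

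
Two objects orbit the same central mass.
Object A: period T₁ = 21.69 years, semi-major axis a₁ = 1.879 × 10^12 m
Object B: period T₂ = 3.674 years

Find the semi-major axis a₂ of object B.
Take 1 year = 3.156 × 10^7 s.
T₁ = 21.69 years = 6.84536 × 10^8 s
T₂ = 3.674 years = 1.15951 × 10^8 s
a₁ = 1.879 × 10^12 m
Kepler's third law: (T₂/T₁)² = (a₂/a₁)³  ⇒  a₂ = a₁ (T₂/T₁)^(2/3)
T₂/T₁ = 0.169387
(T₂/T₁)^(2/3) = 0.30614
a₂ = 1.879 × 10^12 m × 0.30614 = 5.75237 × 10^11 m ≈ 5.752 × 10^11 m

Final answer: a₂ = 5.752 × 10^11 m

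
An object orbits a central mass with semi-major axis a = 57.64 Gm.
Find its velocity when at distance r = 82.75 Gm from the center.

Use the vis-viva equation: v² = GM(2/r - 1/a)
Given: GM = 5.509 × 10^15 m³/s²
a = 57.64 Gm = 5.764 × 10^10 m
r = 82.75 Gm = 8.275 × 10^10 m
GM = 5.509 × 10^15 m³/s²
2/r − 1/a = 2.41692 × 10^-11 − 1.73491 × 10^-11 = 6.82012 × 10^-12 m⁻¹
v² = GM (2/r − 1/a) = 37572 m²/s²
v = 193.835 m/s ≈ 193.8 m/s

Final answer: 193.8 m/s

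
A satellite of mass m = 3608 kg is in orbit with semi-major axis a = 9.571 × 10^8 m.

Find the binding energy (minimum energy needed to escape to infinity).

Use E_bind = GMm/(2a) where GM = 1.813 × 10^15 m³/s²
a = 9.571 × 10^8 m
GM = 1.813 × 10^15 m³/s²
m = 3608 kg
GMm = 1.813 × 10^15 × 3608 = 6.5413 × 10^18 m³·kg/s²
2a = 1.9142 × 10^9 m
E_bind = GMm/(2a) = 3.41725 × 10^9 J ≈ 3.417 GJ

Final answer: 3.417 GJ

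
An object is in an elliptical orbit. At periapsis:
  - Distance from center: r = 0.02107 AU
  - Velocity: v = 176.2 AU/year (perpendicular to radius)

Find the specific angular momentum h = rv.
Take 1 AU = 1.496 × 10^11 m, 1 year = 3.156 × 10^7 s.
r = 0.02107 AU = 3.15207 × 10^9 m
v = 176.2 AU/year = 835219 m/s
h = rv = 3.15207 × 10^9 × 835219 = 2.63267 × 10^15 m²/s ≈ 2.633 × 10^15 m²/s

Final answer: h = 2.633 × 10^15 m²/s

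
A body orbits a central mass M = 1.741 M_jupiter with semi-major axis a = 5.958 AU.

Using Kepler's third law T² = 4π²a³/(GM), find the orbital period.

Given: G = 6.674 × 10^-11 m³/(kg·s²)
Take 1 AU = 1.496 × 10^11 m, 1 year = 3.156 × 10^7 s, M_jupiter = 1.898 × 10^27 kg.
M = 1.741 M_jupiter = 3.30442 × 10^27 kg
GM = G × M = 6.674 × 10^-11 × 3.30442 × 10^27 = 2.20537 × 10^17 m³/s²
a = 5.958 AU = 8.91317 × 10^11 m
a³ = 7.08103 × 10^35 m³
T = 2π √(a³/GM) = 2π √((7.08103 × 10^35) / (2.20537 × 10^17)) = 2π × 1.79187 × 10^9 s
T = 1.12587 × 10^10 s ≈ 356.7 years

Final answer: 356.7 years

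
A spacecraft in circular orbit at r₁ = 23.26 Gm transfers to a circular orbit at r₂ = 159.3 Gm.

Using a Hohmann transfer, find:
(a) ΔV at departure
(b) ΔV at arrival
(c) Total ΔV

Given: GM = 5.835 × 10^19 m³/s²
r₁ = 23.26 Gm = 2.326 × 10^10 m
r₂ = 159.3 Gm = 1.593 × 10^11 m
GM = 5.835 × 10^19 m³/s²
Transfer ellipse: a_t = (r₁ + r₂)/2 = 9.128 × 10^10 m
Circular speed at r₁: v₁ = √(GM/r₁) = 50085.9 m/s
Transfer speed at r₁ (periapsis): v₁ₜ = √(GM(2/r₁ − 1/a_t)) = 66166.1 m/s
(a) ΔV₁ = v₁ₜ − v₁ = 16080.2 m/s ≈ 16.08 km/s
Circular speed at r₂: v₂ = √(GM/r₂) = 19138.7 m/s
Transfer speed at r₂ (apoapsis): v₂ₜ = √(GM(2/r₂ − 1/a_t)) = 9661.17 m/s
(b) ΔV₂ = v₂ − v₂ₜ = 9477.54 m/s ≈ 9.478 km/s
(c) ΔV_total = ΔV₁ + ΔV₂ = 25557.7 m/s ≈ 25.56 km/s

Final answer:
(a) ΔV₁ = 16.08 km/s
(b) ΔV₂ = 9.478 km/s
(c) ΔV_total = 25.56 km/s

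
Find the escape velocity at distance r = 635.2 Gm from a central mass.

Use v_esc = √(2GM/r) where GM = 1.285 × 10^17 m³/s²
r = 635.2 Gm = 6.352 × 10^11 m
GM = 1.285 × 10^17 m³/s²
2GM/r = 2 × (1.285 × 10^17) / (6.352 × 10^11) = 404597 m²/s²
v_esc = √(2GM/r) = 636.079 m/s ≈ 636.1 m/s

Final answer: 636.1 m/s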